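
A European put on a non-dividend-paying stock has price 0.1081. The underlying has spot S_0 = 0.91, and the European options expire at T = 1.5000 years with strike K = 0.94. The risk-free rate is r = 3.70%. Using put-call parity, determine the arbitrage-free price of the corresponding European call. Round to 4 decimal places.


Put-call parity: C - P = S_0 * exp(-qT) - K * exp(-rT).
S_0 * exp(-qT) = 0.9100 * 1.00000000 = 0.91000000
K * exp(-rT) = 0.9400 * 0.94601202 = 0.88925130
C = P + S*exp(-qT) - K*exp(-rT)
C = 0.1081 + 0.91000000 - 0.88925130 = 0.1288

Answer: Call price = 0.1288


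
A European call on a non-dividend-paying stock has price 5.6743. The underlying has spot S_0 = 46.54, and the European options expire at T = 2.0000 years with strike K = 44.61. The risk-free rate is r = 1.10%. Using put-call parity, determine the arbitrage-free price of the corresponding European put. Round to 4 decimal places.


Put-call parity: C - P = S_0 * exp(-qT) - K * exp(-rT).
S_0 * exp(-qT) = 46.5400 * 1.00000000 = 46.54000000
K * exp(-rT) = 44.6100 * 0.97824024 = 43.63929689
P = C - S*exp(-qT) + K*exp(-rT)
P = 5.6743 - 46.54000000 + 43.63929689 = 2.7736

Answer: Put price = 2.7736


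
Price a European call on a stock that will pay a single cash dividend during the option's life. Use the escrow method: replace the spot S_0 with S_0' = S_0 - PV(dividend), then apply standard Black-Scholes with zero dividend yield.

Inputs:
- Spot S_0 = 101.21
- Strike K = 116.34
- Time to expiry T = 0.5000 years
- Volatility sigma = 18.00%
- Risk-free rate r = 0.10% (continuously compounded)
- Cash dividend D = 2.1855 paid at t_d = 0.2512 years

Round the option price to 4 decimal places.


PV(D) = D * exp(-r * t_d) = 2.1855 * 0.99974883 = 2.18495107
S_0' = S_0 - PV(D) = 101.2100 - 2.18495107 = 99.02504893
d1 = (ln(S_0'/K) + (r + sigma^2/2)*T) / (sigma*sqrt(T)) = -1.19849965
d2 = d1 - sigma*sqrt(T) = -1.32577887
exp(-rT) = 0.99950012
N(d1) = 0.11536128; N(d2) = 0.09245648
C = S_0' * N(d1) - K * exp(-rT) * N(d2) = 99.02504893 * 0.11536128 - 116.3400 * 0.99950012 * 0.09245648 = 0.6726

Answer: Price = 0.6726


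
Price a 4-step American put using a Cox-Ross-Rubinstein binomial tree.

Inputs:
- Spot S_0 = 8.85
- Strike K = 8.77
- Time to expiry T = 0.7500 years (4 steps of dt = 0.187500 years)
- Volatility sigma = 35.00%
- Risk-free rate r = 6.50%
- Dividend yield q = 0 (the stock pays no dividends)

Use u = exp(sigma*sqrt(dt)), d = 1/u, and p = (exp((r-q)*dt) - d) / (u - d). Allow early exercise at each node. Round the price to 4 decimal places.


Answer: Price = V(0,0) = 0.8190

Derivation:
dt = T/N = 0.187500
u = exp(sigma*sqrt(dt)) = 1.163642; d = 1/u = 0.859371
p = (exp((r-q)*dt) - d) / (u - d) = 0.502484
Discount per step: exp(-r*dt) = 0.987886
Stock lattice S(k, i) with i counting down-moves:
  k=0: S(0,0) = 8.8500
  k=1: S(1,0) = 10.2982; S(1,1) = 7.6054
  k=2: S(2,0) = 11.9834; S(2,1) = 8.8500; S(2,2) = 6.5359
  k=3: S(3,0) = 13.9444; S(3,1) = 10.2982; S(3,2) = 7.6054; S(3,3) = 5.6168
  k=4: S(4,0) = 16.2263; S(4,1) = 11.9834; S(4,2) = 8.8500; S(4,3) = 6.5359; S(4,4) = 4.8269
Terminal payoffs V(N, i) = max(K - S_T, 0):
  V(4,0) = 0.000000; V(4,1) = 0.000000; V(4,2) = 0.000000; V(4,3) = 2.234110; V(4,4) = 3.943123
Backward induction: V(k, i) = exp(-r*dt) * [p * V(k+1, i) + (1-p) * V(k+1, i+1)]; then take max(V_cont, immediate exercise) for American.
  V(3,0) = exp(-r*dt) * [p*0.000000 + (1-p)*0.000000] = 0.000000; exercise = 0.000000; V(3,0) = max -> 0.000000
  V(3,1) = exp(-r*dt) * [p*0.000000 + (1-p)*0.000000] = 0.000000; exercise = 0.000000; V(3,1) = max -> 0.000000
  V(3,2) = exp(-r*dt) * [p*0.000000 + (1-p)*2.234110] = 1.098042; exercise = 1.164566; V(3,2) = max -> 1.164566
  V(3,3) = exp(-r*dt) * [p*2.234110 + (1-p)*3.943123] = 3.047009; exercise = 3.153245; V(3,3) = max -> 3.153245
  V(2,0) = exp(-r*dt) * [p*0.000000 + (1-p)*0.000000] = 0.000000; exercise = 0.000000; V(2,0) = max -> 0.000000
  V(2,1) = exp(-r*dt) * [p*0.000000 + (1-p)*1.164566] = 0.572372; exercise = 0.000000; V(2,1) = max -> 0.572372
  V(2,2) = exp(-r*dt) * [p*1.164566 + (1-p)*3.153245] = 2.127874; exercise = 2.234110; V(2,2) = max -> 2.234110
  V(1,0) = exp(-r*dt) * [p*0.000000 + (1-p)*0.572372] = 0.281315; exercise = 0.000000; V(1,0) = max -> 0.281315
  V(1,1) = exp(-r*dt) * [p*0.572372 + (1-p)*2.234110] = 1.382166; exercise = 1.164566; V(1,1) = max -> 1.382166
  V(0,0) = exp(-r*dt) * [p*0.281315 + (1-p)*1.382166] = 0.818964; exercise = 0.000000; V(0,0) = max -> 0.818964


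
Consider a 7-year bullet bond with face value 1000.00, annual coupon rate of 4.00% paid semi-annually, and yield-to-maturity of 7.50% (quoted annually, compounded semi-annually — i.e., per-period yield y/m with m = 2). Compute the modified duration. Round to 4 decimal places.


Answer: Modified duration = 5.8425

Derivation:
Coupon per period c = face * coupon_rate / m = 20.000000
Periods per year m = 2; per-period yield y/m = 0.037500
Number of cashflows N = 14
Cashflows (t years, CF_t, discount factor 1/(1+y/m)^(m*t), PV):
  t = 0.5000: CF_t = 20.000000, DF = 0.963855, PV = 19.277108
  t = 1.0000: CF_t = 20.000000, DF = 0.929017, PV = 18.580345
  t = 1.5000: CF_t = 20.000000, DF = 0.895438, PV = 17.908767
  t = 2.0000: CF_t = 20.000000, DF = 0.863073, PV = 17.261462
  t = 2.5000: CF_t = 20.000000, DF = 0.831878, PV = 16.637554
  t = 3.0000: CF_t = 20.000000, DF = 0.801810, PV = 16.036196
  t = 3.5000: CF_t = 20.000000, DF = 0.772829, PV = 15.456575
  t = 4.0000: CF_t = 20.000000, DF = 0.744895, PV = 14.897903
  t = 4.5000: CF_t = 20.000000, DF = 0.717971, PV = 14.359425
  t = 5.0000: CF_t = 20.000000, DF = 0.692020, PV = 13.840410
  t = 5.5000: CF_t = 20.000000, DF = 0.667008, PV = 13.340154
  t = 6.0000: CF_t = 20.000000, DF = 0.642899, PV = 12.857980
  t = 6.5000: CF_t = 20.000000, DF = 0.619662, PV = 12.393233
  t = 7.0000: CF_t = 1020.000000, DF = 0.597264, PV = 609.209541
Price P = sum_t PV_t = 812.056653
First compute Macaulay numerator sum_t t * PV_t:
  t * PV_t at t = 0.5000: 9.638554
  t * PV_t at t = 1.0000: 18.580345
  t * PV_t at t = 1.5000: 26.863150
  t * PV_t at t = 2.0000: 34.522924
  t * PV_t at t = 2.5000: 41.593884
  t * PV_t at t = 3.0000: 48.108589
  t * PV_t at t = 3.5000: 54.098012
  t * PV_t at t = 4.0000: 59.591613
  t * PV_t at t = 4.5000: 64.617412
  t * PV_t at t = 5.0000: 69.202048
  t * PV_t at t = 5.5000: 73.370846
  t * PV_t at t = 6.0000: 77.147877
  t * PV_t at t = 6.5000: 80.556017
  t * PV_t at t = 7.0000: 4264.466788
Macaulay duration D = 4922.358059 / 812.056653 = 6.061594
Modified duration = D / (1 + y/m) = 6.061594 / (1 + 0.037500) = 5.842501


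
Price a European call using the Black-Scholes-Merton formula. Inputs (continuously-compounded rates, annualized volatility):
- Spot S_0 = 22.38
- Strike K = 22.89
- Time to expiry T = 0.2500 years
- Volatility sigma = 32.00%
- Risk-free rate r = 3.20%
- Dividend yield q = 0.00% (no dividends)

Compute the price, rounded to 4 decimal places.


d1 = (ln(S/K) + (r - q + 0.5*sigma^2) * T) / (sigma * sqrt(T)) = -0.01082769
d2 = d1 - sigma * sqrt(T) = -0.17082769
exp(-rT) = 0.99203191; exp(-qT) = 1.00000000
C = S_0 * exp(-qT) * N(d1) - K * exp(-rT) * N(d2)
N(d1) = 0.49568046; N(d2) = 0.43217963
C = 22.3800 * 1.00000000 * 0.49568046 - 22.8900 * 0.99203191 * 0.43217963 = 1.2796

Answer: Price = 1.2796


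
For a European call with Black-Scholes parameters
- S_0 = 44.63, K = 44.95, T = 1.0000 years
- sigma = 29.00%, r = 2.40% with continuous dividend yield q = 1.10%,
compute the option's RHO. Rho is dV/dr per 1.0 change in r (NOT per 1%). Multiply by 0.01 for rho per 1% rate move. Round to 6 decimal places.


d1 = 0.1651914404; d2 = -0.1248085596
phi(d1) = 0.3935360352; exp(-qT) = 0.9890602788; exp(-rT) = 0.9762857098
N(d2) = 0.4503375554
Rho = K*T*exp(-rT)*N(d2) = 44.9500 * 1.0000 * 0.9762857098 * 0.4503375554 = 19.762632

Answer: Rho = 19.762632


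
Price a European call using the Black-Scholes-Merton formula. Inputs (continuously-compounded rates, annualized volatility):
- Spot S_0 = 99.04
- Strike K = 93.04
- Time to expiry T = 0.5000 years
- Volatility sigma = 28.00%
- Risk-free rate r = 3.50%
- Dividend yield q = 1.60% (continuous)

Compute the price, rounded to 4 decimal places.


d1 = (ln(S/K) + (r - q + 0.5*sigma^2) * T) / (sigma * sqrt(T)) = 0.46262108
d2 = d1 - sigma * sqrt(T) = 0.26463118
exp(-rT) = 0.98265224; exp(-qT) = 0.99203191
C = S_0 * exp(-qT) * N(d1) - K * exp(-rT) * N(d2)
N(d1) = 0.67818200; N(d2) = 0.60435320
C = 99.0400 * 0.99203191 * 0.67818200 - 93.0400 * 0.98265224 * 0.60435320 = 11.3784

Answer: Price = 11.3784


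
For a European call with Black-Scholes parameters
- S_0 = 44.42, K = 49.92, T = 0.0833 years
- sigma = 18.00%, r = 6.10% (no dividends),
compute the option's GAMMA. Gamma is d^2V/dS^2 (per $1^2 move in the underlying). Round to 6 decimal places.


Answer: Gamma = 0.018150

Derivation:
d1 = -2.1231712134; d2 = -2.1751223443
phi(d1) = 0.0418833656; exp(-qT) = 1.0000000000; exp(-rT) = 0.9949315880
Gamma = exp(-qT) * phi(d1) / (S * sigma * sqrt(T)) = 1.0000000000 * 0.0418833656 / (44.4200 * 0.1800 * 0.2886173938) = 0.018150


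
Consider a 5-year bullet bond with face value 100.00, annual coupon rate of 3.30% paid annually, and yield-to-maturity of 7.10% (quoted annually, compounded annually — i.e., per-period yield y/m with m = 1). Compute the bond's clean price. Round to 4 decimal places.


Answer: Price = 84.4609

Derivation:
Coupon per period c = face * coupon_rate / m = 3.300000
Periods per year m = 1; per-period yield y/m = 0.071000
Number of cashflows N = 5
Cashflows (t years, CF_t, discount factor 1/(1+y/m)^(m*t), PV):
  t = 1.0000: CF_t = 3.300000, DF = 0.933707, PV = 3.081232
  t = 2.0000: CF_t = 3.300000, DF = 0.871808, PV = 2.876968
  t = 3.0000: CF_t = 3.300000, DF = 0.814013, PV = 2.686244
  t = 4.0000: CF_t = 3.300000, DF = 0.760050, PV = 2.508165
  t = 5.0000: CF_t = 103.300000, DF = 0.709664, PV = 73.308269
Price P = sum_t PV_t = 84.460879


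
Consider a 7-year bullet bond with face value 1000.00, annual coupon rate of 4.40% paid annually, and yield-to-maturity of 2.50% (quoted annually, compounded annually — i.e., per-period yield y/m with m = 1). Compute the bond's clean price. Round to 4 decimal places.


Answer: Price = 1120.6384

Derivation:
Coupon per period c = face * coupon_rate / m = 44.000000
Periods per year m = 1; per-period yield y/m = 0.025000
Number of cashflows N = 7
Cashflows (t years, CF_t, discount factor 1/(1+y/m)^(m*t), PV):
  t = 1.0000: CF_t = 44.000000, DF = 0.975610, PV = 42.926829
  t = 2.0000: CF_t = 44.000000, DF = 0.951814, PV = 41.879833
  t = 3.0000: CF_t = 44.000000, DF = 0.928599, PV = 40.858374
  t = 4.0000: CF_t = 44.000000, DF = 0.905951, PV = 39.861828
  t = 5.0000: CF_t = 44.000000, DF = 0.883854, PV = 38.889589
  t = 6.0000: CF_t = 44.000000, DF = 0.862297, PV = 37.941062
  t = 7.0000: CF_t = 1044.000000, DF = 0.841265, PV = 878.280905
Price P = sum_t PV_t = 1120.638421


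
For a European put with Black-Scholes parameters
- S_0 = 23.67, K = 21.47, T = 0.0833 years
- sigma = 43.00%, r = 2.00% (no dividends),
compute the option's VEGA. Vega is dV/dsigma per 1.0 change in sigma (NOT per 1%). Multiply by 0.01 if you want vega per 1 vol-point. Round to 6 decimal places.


d1 = 0.8615163264; d2 = 0.7374108470
phi(d1) = 0.2752587476; exp(-qT) = 1.0000000000; exp(-rT) = 0.9983353870
Vega = S * exp(-qT) * phi(d1) * sqrt(T) = 23.6700 * 1.0000000000 * 0.2752587476 * 0.2886173938 = 1.880450

Answer: Vega = 1.880450


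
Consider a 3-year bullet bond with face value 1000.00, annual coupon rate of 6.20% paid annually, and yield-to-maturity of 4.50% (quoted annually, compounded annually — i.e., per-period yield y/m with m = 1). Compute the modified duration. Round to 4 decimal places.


Answer: Modified duration = 2.7104

Derivation:
Coupon per period c = face * coupon_rate / m = 62.000000
Periods per year m = 1; per-period yield y/m = 0.045000
Number of cashflows N = 3
Cashflows (t years, CF_t, discount factor 1/(1+y/m)^(m*t), PV):
  t = 1.0000: CF_t = 62.000000, DF = 0.956938, PV = 59.330144
  t = 2.0000: CF_t = 62.000000, DF = 0.915730, PV = 56.775257
  t = 3.0000: CF_t = 1062.000000, DF = 0.876297, PV = 930.626994
Price P = sum_t PV_t = 1046.732394
First compute Macaulay numerator sum_t t * PV_t:
  t * PV_t at t = 1.0000: 59.330144
  t * PV_t at t = 2.0000: 113.550514
  t * PV_t at t = 3.0000: 2791.880981
Macaulay duration D = 2964.761638 / 1046.732394 = 2.832397
Modified duration = D / (1 + y/m) = 2.832397 / (1 + 0.045000) = 2.710428


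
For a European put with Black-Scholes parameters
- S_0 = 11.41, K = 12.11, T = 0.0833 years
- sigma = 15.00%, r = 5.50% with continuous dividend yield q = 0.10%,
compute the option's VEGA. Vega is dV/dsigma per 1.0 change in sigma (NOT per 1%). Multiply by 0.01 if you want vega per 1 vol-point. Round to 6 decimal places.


d1 = -1.2497761132; d2 = -1.2930687222
phi(d1) = 0.1827002039; exp(-qT) = 0.9999167035; exp(-rT) = 0.9954289791
Vega = S * exp(-qT) * phi(d1) * sqrt(T) = 11.4100 * 0.9999167035 * 0.1827002039 * 0.2886173938 = 0.601604

Answer: Vega = 0.601604


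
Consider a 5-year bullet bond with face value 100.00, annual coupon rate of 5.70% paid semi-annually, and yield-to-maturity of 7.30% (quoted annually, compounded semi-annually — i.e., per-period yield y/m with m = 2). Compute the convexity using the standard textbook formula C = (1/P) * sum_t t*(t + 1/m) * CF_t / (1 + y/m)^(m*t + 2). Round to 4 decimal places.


Coupon per period c = face * coupon_rate / m = 2.850000
Periods per year m = 2; per-period yield y/m = 0.036500
Number of cashflows N = 10
Cashflows (t years, CF_t, discount factor 1/(1+y/m)^(m*t), PV):
  t = 0.5000: CF_t = 2.850000, DF = 0.964785, PV = 2.749638
  t = 1.0000: CF_t = 2.850000, DF = 0.930811, PV = 2.652811
  t = 1.5000: CF_t = 2.850000, DF = 0.898033, PV = 2.559393
  t = 2.0000: CF_t = 2.850000, DF = 0.866409, PV = 2.469265
  t = 2.5000: CF_t = 2.850000, DF = 0.835898, PV = 2.382310
  t = 3.0000: CF_t = 2.850000, DF = 0.806462, PV = 2.298418
  t = 3.5000: CF_t = 2.850000, DF = 0.778063, PV = 2.217480
  t = 4.0000: CF_t = 2.850000, DF = 0.750664, PV = 2.139392
  t = 4.5000: CF_t = 2.850000, DF = 0.724230, PV = 2.064054
  t = 5.0000: CF_t = 102.850000, DF = 0.698726, PV = 71.863974
Price P = sum_t PV_t = 93.396735
Convexity numerator sum_t t*(t + 1/m) * CF_t / (1+y/m)^(m*t + 2):
  t = 0.5000: term = 1.279696
  t = 1.0000: term = 3.703897
  t = 1.5000: term = 7.146931
  t = 2.0000: term = 11.492090
  t = 2.5000: term = 16.631100
  t = 3.0000: term = 22.463618
  t = 3.5000: term = 28.896759
  t = 4.0000: term = 35.844646
  t = 4.5000: term = 43.227987
  t = 5.0000: term = 1839.523383
Convexity = (1/P) * sum = 2010.210108 / 93.396735 = 21.523344

Answer: Convexity = 21.5233


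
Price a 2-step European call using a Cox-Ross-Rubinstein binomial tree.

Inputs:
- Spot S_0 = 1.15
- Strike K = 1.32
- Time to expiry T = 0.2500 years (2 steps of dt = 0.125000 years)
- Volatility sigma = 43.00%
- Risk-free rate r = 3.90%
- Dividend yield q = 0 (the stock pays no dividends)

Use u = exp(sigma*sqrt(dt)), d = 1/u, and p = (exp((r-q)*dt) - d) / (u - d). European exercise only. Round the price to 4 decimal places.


dt = T/N = 0.125000
u = exp(sigma*sqrt(dt)) = 1.164193; d = 1/u = 0.858964
p = (exp((r-q)*dt) - d) / (u - d) = 0.478077
Discount per step: exp(-r*dt) = 0.995137
Stock lattice S(k, i) with i counting down-moves:
  k=0: S(0,0) = 1.1500
  k=1: S(1,0) = 1.3388; S(1,1) = 0.9878
  k=2: S(2,0) = 1.5586; S(2,1) = 1.1500; S(2,2) = 0.8485
Terminal payoffs V(N, i) = max(S_T - K, 0):
  V(2,0) = 0.238647; V(2,1) = 0.000000; V(2,2) = 0.000000
Backward induction: V(k, i) = exp(-r*dt) * [p * V(k+1, i) + (1-p) * V(k+1, i+1)].
  V(1,0) = exp(-r*dt) * [p*0.238647 + (1-p)*0.000000] = 0.113537
  V(1,1) = exp(-r*dt) * [p*0.000000 + (1-p)*0.000000] = 0.000000
  V(0,0) = exp(-r*dt) * [p*0.113537 + (1-p)*0.000000] = 0.054015

Answer: Price = V(0,0) = 0.0540


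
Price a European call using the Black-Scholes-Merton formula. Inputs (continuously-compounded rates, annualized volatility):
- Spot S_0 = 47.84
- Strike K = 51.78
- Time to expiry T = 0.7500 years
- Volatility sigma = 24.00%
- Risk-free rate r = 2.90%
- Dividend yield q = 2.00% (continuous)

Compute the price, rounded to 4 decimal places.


d1 = (ln(S/K) + (r - q + 0.5*sigma^2) * T) / (sigma * sqrt(T)) = -0.24437247
d2 = d1 - sigma * sqrt(T) = -0.45221857
exp(-rT) = 0.97848483; exp(-qT) = 0.98511194
C = S_0 * exp(-qT) * N(d1) - K * exp(-rT) * N(d2)
N(d1) = 0.40347118; N(d2) = 0.32555577
C = 47.8400 * 0.98511194 * 0.40347118 - 51.7800 * 0.97848483 * 0.32555577 = 2.5201

Answer: Price = 2.5201


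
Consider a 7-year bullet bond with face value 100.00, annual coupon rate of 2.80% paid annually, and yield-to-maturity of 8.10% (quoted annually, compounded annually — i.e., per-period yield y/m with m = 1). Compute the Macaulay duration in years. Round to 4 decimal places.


Answer: Macaulay duration = 6.3367 years

Derivation:
Coupon per period c = face * coupon_rate / m = 2.800000
Periods per year m = 1; per-period yield y/m = 0.081000
Number of cashflows N = 7
Cashflows (t years, CF_t, discount factor 1/(1+y/m)^(m*t), PV):
  t = 1.0000: CF_t = 2.800000, DF = 0.925069, PV = 2.590194
  t = 2.0000: CF_t = 2.800000, DF = 0.855753, PV = 2.396109
  t = 3.0000: CF_t = 2.800000, DF = 0.791631, PV = 2.216567
  t = 4.0000: CF_t = 2.800000, DF = 0.732314, PV = 2.050479
  t = 5.0000: CF_t = 2.800000, DF = 0.677441, PV = 1.896835
  t = 6.0000: CF_t = 2.800000, DF = 0.626680, PV = 1.754704
  t = 7.0000: CF_t = 102.800000, DF = 0.579722, PV = 59.595471
Price P = sum_t PV_t = 72.500360
Macaulay numerator sum_t t * PV_t:
  t * PV_t at t = 1.0000: 2.590194
  t * PV_t at t = 2.0000: 4.792219
  t * PV_t at t = 3.0000: 6.649702
  t * PV_t at t = 4.0000: 8.201915
  t * PV_t at t = 5.0000: 9.484175
  t * PV_t at t = 6.0000: 10.528224
  t * PV_t at t = 7.0000: 417.168297
Macaulay duration D = (sum_t t * PV_t) / P = 459.414727 / 72.500360 = 6.336723


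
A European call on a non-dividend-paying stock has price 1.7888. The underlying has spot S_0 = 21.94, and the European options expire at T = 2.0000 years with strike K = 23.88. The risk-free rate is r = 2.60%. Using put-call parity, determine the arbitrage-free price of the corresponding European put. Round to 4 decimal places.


Answer: Put price = 2.5188

Derivation:
Put-call parity: C - P = S_0 * exp(-qT) - K * exp(-rT).
S_0 * exp(-qT) = 21.9400 * 1.00000000 = 21.94000000
K * exp(-rT) = 23.8800 * 0.94932887 = 22.66997334
P = C - S*exp(-qT) + K*exp(-rT)
P = 1.7888 - 21.94000000 + 22.66997334 = 2.5188


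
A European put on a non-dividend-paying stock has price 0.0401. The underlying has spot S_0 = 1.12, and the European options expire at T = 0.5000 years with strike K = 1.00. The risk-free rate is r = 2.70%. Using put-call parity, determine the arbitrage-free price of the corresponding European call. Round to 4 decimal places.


Answer: Call price = 0.1735

Derivation:
Put-call parity: C - P = S_0 * exp(-qT) - K * exp(-rT).
S_0 * exp(-qT) = 1.1200 * 1.00000000 = 1.12000000
K * exp(-rT) = 1.0000 * 0.98659072 = 0.98659072
C = P + S*exp(-qT) - K*exp(-rT)
C = 0.0401 + 1.12000000 - 0.98659072 = 0.1735


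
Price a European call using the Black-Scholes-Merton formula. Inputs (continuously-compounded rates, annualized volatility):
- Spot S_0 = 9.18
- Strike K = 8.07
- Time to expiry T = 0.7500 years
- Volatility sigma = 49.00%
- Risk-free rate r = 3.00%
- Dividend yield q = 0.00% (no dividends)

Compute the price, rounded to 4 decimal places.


Answer: Price = 2.1677

Derivation:
d1 = (ln(S/K) + (r - q + 0.5*sigma^2) * T) / (sigma * sqrt(T)) = 0.56889320
d2 = d1 - sigma * sqrt(T) = 0.14454075
exp(-rT) = 0.97775124; exp(-qT) = 1.00000000
C = S_0 * exp(-qT) * N(d1) - K * exp(-rT) * N(d2)
N(d1) = 0.71528569; N(d2) = 0.55746326
C = 9.1800 * 1.00000000 * 0.71528569 - 8.0700 * 0.97775124 * 0.55746326 = 2.1677


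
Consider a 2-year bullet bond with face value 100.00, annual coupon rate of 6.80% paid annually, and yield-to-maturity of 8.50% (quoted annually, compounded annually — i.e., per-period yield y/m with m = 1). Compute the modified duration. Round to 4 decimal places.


Coupon per period c = face * coupon_rate / m = 6.800000
Periods per year m = 1; per-period yield y/m = 0.085000
Number of cashflows N = 2
Cashflows (t years, CF_t, discount factor 1/(1+y/m)^(m*t), PV):
  t = 1.0000: CF_t = 6.800000, DF = 0.921659, PV = 6.267281
  t = 2.0000: CF_t = 106.800000, DF = 0.849455, PV = 90.721825
Price P = sum_t PV_t = 96.989106
First compute Macaulay numerator sum_t t * PV_t:
  t * PV_t at t = 1.0000: 6.267281
  t * PV_t at t = 2.0000: 181.443649
Macaulay duration D = 187.710930 / 96.989106 = 1.935382
Modified duration = D / (1 + y/m) = 1.935382 / (1 + 0.085000) = 1.783762

Answer: Modified duration = 1.7838


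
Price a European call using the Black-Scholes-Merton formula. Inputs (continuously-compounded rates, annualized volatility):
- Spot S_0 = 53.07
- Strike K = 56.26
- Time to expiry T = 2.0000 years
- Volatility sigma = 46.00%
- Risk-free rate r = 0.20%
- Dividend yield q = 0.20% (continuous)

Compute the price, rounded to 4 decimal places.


Answer: Price = 12.3504

Derivation:
d1 = (ln(S/K) + (r - q + 0.5*sigma^2) * T) / (sigma * sqrt(T)) = 0.23554033
d2 = d1 - sigma * sqrt(T) = -0.41499791
exp(-rT) = 0.99600799; exp(-qT) = 0.99600799
C = S_0 * exp(-qT) * N(d1) - K * exp(-rT) * N(d2)
N(d1) = 0.59310531; N(d2) = 0.33907172
C = 53.0700 * 0.99600799 * 0.59310531 - 56.2600 * 0.99600799 * 0.33907172 = 12.3504


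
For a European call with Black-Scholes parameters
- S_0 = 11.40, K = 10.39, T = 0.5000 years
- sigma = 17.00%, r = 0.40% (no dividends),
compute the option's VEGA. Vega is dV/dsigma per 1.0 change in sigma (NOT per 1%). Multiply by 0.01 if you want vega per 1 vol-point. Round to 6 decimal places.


Answer: Vega = 2.243730

Derivation:
d1 = 0.8484828018; d2 = 0.7282746490
phi(d1) = 0.2783432915; exp(-qT) = 1.0000000000; exp(-rT) = 0.9980019987
Vega = S * exp(-qT) * phi(d1) * sqrt(T) = 11.4000 * 1.0000000000 * 0.2783432915 * 0.7071067812 = 2.243730


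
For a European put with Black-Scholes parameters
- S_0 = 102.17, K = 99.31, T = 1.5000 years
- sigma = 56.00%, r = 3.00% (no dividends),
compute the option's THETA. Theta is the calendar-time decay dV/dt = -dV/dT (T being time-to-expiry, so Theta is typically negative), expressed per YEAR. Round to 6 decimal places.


Answer: Theta = -6.731729

Derivation:
d1 = 0.4499360131; d2 = -0.2359211149
phi(d1) = 0.3605373429; exp(-qT) = 1.0000000000; exp(-rT) = 0.9559974818
Theta = -S*exp(-qT)*phi(d1)*sigma/(2*sqrt(T)) + r*K*exp(-rT)*N(-d2) - q*S*exp(-qT)*N(-d1)
N(-d1) = 0.3263782896; N(-d2) = 0.5932530583; sqrt(T) = 1.2247448714
Term 1 = -102.1700 * 1.0000000000 * 0.3605373429 * 0.5600 / (2 * 1.2247448714) = -8.4214339914
Term 2 = 0.0300 * 99.3100 * 0.9559974818 * 0.5932530583 = 1.6897053169
Term 3 = 0 (no dividend yield, q = 0)
Theta = -8.4214339914 + (1.6897053169) + (0.0000000000) = -6.731729


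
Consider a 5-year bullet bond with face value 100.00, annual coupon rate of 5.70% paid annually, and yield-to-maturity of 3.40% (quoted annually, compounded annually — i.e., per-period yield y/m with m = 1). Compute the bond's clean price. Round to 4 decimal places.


Coupon per period c = face * coupon_rate / m = 5.700000
Periods per year m = 1; per-period yield y/m = 0.034000
Number of cashflows N = 5
Cashflows (t years, CF_t, discount factor 1/(1+y/m)^(m*t), PV):
  t = 1.0000: CF_t = 5.700000, DF = 0.967118, PV = 5.512573
  t = 2.0000: CF_t = 5.700000, DF = 0.935317, PV = 5.331308
  t = 3.0000: CF_t = 5.700000, DF = 0.904562, PV = 5.156004
  t = 4.0000: CF_t = 5.700000, DF = 0.874818, PV = 4.986464
  t = 5.0000: CF_t = 105.700000, DF = 0.846052, PV = 89.427748
Price P = sum_t PV_t = 110.414096

Answer: Price = 110.4141


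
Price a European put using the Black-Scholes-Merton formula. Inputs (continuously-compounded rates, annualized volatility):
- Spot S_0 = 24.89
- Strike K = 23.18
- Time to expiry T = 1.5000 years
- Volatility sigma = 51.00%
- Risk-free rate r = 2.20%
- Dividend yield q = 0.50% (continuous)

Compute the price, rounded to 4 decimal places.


Answer: Price = 4.7068

Derivation:
d1 = (ln(S/K) + (r - q + 0.5*sigma^2) * T) / (sigma * sqrt(T)) = 0.46708612
d2 = d1 - sigma * sqrt(T) = -0.15753376
exp(-rT) = 0.96753856; exp(-qT) = 0.99252805
P = K * exp(-rT) * N(-d2) - S_0 * exp(-qT) * N(-d1)
N(-d1) = 0.32021913; N(-d2) = 0.56258790
P = 23.1800 * 0.96753856 * 0.56258790 - 24.8900 * 0.99252805 * 0.32021913 = 4.7068


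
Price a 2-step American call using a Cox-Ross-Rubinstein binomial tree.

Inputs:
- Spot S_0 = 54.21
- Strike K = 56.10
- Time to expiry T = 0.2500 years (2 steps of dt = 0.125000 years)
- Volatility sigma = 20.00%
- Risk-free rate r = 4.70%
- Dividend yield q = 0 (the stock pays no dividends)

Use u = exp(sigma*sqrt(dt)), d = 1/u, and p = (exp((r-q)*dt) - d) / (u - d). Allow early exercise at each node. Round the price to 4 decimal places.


Answer: Price = V(0,0) = 1.7216

Derivation:
dt = T/N = 0.125000
u = exp(sigma*sqrt(dt)) = 1.073271; d = 1/u = 0.931731
p = (exp((r-q)*dt) - d) / (u - d) = 0.523960
Discount per step: exp(-r*dt) = 0.994142
Stock lattice S(k, i) with i counting down-moves:
  k=0: S(0,0) = 54.2100
  k=1: S(1,0) = 58.1820; S(1,1) = 50.5092
  k=2: S(2,0) = 62.4450; S(2,1) = 54.2100; S(2,2) = 47.0610
Terminal payoffs V(N, i) = max(S_T - K, 0):
  V(2,0) = 6.345036; V(2,1) = 0.000000; V(2,2) = 0.000000
Backward induction: V(k, i) = exp(-r*dt) * [p * V(k+1, i) + (1-p) * V(k+1, i+1)]; then take max(V_cont, immediate exercise) for American.
  V(1,0) = exp(-r*dt) * [p*6.345036 + (1-p)*0.000000] = 3.305069; exercise = 2.082002; V(1,0) = max -> 3.305069
  V(1,1) = exp(-r*dt) * [p*0.000000 + (1-p)*0.000000] = 0.000000; exercise = 0.000000; V(1,1) = max -> 0.000000
  V(0,0) = exp(-r*dt) * [p*3.305069 + (1-p)*0.000000] = 1.721579; exercise = 0.000000; V(0,0) = max -> 1.721579


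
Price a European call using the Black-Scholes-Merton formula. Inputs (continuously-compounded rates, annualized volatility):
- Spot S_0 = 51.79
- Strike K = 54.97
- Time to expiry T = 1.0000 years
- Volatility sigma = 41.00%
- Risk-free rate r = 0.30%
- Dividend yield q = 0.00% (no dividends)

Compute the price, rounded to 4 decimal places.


Answer: Price = 7.2305

Derivation:
d1 = (ln(S/K) + (r - q + 0.5*sigma^2) * T) / (sigma * sqrt(T)) = 0.06697439
d2 = d1 - sigma * sqrt(T) = -0.34302561
exp(-rT) = 0.99700450; exp(-qT) = 1.00000000
C = S_0 * exp(-qT) * N(d1) - K * exp(-rT) * N(d2)
N(d1) = 0.52669895; N(d2) = 0.36578960
C = 51.7900 * 1.00000000 * 0.52669895 - 54.9700 * 0.99700450 * 0.36578960 = 7.2305


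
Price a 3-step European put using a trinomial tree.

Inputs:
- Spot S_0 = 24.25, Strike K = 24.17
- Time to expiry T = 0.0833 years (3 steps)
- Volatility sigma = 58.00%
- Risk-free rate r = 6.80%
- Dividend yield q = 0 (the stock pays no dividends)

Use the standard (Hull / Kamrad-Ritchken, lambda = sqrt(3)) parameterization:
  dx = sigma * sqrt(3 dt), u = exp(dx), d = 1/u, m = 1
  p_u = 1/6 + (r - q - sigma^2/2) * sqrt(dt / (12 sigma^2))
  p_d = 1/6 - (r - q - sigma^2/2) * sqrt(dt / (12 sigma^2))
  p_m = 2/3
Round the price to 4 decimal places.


Answer: Price = V(0,0) = 1.3673

Derivation:
dt = T/N = 0.027767; dx = sigma*sqrt(3*dt) = 0.167398
u = exp(dx) = 1.182225; d = 1/u = 0.845863
p_u = 0.158356, p_m = 0.666667, p_d = 0.174977
Discount per step: exp(-r*dt) = 0.998114
Stock lattice S(k, j) with j the centered position index:
  k=0: S(0,+0) = 24.2500
  k=1: S(1,-1) = 20.5122; S(1,+0) = 24.2500; S(1,+1) = 28.6690
  k=2: S(2,-2) = 17.3505; S(2,-1) = 20.5122; S(2,+0) = 24.2500; S(2,+1) = 28.6690; S(2,+2) = 33.8931
  k=3: S(3,-3) = 14.6761; S(3,-2) = 17.3505; S(3,-1) = 20.5122; S(3,+0) = 24.2500; S(3,+1) = 28.6690; S(3,+2) = 33.8931; S(3,+3) = 40.0693
Terminal payoffs V(N, j) = max(K - S_T, 0):
  V(3,-3) = 9.493870; V(3,-2) = 6.819515; V(3,-1) = 3.657827; V(3,+0) = 0.000000; V(3,+1) = 0.000000; V(3,+2) = 0.000000; V(3,+3) = 0.000000
Backward induction: V(k, j) = exp(-r*dt) * [p_u * V(k+1, j+1) + p_m * V(k+1, j) + p_d * V(k+1, j-1)]
  V(2,-2) = exp(-r*dt) * [p_u*3.657827 + p_m*6.819515 + p_d*9.493870] = 6.773989
  V(2,-1) = exp(-r*dt) * [p_u*0.000000 + p_m*3.657827 + p_d*6.819515] = 3.624958
  V(2,+0) = exp(-r*dt) * [p_u*0.000000 + p_m*0.000000 + p_d*3.657827] = 0.638828
  V(2,+1) = exp(-r*dt) * [p_u*0.000000 + p_m*0.000000 + p_d*0.000000] = 0.000000
  V(2,+2) = exp(-r*dt) * [p_u*0.000000 + p_m*0.000000 + p_d*0.000000] = 0.000000
  V(1,-1) = exp(-r*dt) * [p_u*0.638828 + p_m*3.624958 + p_d*6.773989] = 3.696107
  V(1,+0) = exp(-r*dt) * [p_u*0.000000 + p_m*0.638828 + p_d*3.624958] = 1.058169
  V(1,+1) = exp(-r*dt) * [p_u*0.000000 + p_m*0.000000 + p_d*0.638828] = 0.111569
  V(0,+0) = exp(-r*dt) * [p_u*0.111569 + p_m*1.058169 + p_d*3.696107] = 1.367263


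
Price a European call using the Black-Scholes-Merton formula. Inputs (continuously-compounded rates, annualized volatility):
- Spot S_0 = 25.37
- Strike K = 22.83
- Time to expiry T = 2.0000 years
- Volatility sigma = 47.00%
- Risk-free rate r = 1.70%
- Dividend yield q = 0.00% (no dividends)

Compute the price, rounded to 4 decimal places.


Answer: Price = 7.9574

Derivation:
d1 = (ln(S/K) + (r - q + 0.5*sigma^2) * T) / (sigma * sqrt(T)) = 0.54220333
d2 = d1 - sigma * sqrt(T) = -0.12247704
exp(-rT) = 0.96657150; exp(-qT) = 1.00000000
C = S_0 * exp(-qT) * N(d1) - K * exp(-rT) * N(d2)
N(d1) = 0.70616078; N(d2) = 0.45126061
C = 25.3700 * 1.00000000 * 0.70616078 - 22.8300 * 0.96657150 * 0.45126061 = 7.9574


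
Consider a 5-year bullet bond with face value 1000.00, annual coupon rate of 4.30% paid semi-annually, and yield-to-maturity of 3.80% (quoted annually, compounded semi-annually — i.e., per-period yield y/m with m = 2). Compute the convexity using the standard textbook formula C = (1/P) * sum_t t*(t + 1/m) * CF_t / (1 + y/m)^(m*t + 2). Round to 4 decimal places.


Answer: Convexity = 23.3825

Derivation:
Coupon per period c = face * coupon_rate / m = 21.500000
Periods per year m = 2; per-period yield y/m = 0.019000
Number of cashflows N = 10
Cashflows (t years, CF_t, discount factor 1/(1+y/m)^(m*t), PV):
  t = 0.5000: CF_t = 21.500000, DF = 0.981354, PV = 21.099117
  t = 1.0000: CF_t = 21.500000, DF = 0.963056, PV = 20.705708
  t = 1.5000: CF_t = 21.500000, DF = 0.945099, PV = 20.319635
  t = 2.0000: CF_t = 21.500000, DF = 0.927477, PV = 19.940761
  t = 2.5000: CF_t = 21.500000, DF = 0.910184, PV = 19.568951
  t = 3.0000: CF_t = 21.500000, DF = 0.893213, PV = 19.204073
  t = 3.5000: CF_t = 21.500000, DF = 0.876558, PV = 18.845999
  t = 4.0000: CF_t = 21.500000, DF = 0.860214, PV = 18.494602
  t = 4.5000: CF_t = 21.500000, DF = 0.844175, PV = 18.149757
  t = 5.0000: CF_t = 1021.500000, DF = 0.828434, PV = 846.245809
Price P = sum_t PV_t = 1022.574412
Convexity numerator sum_t t*(t + 1/m) * CF_t / (1+y/m)^(m*t + 2):
  t = 0.5000: term = 10.159818
  t = 1.0000: term = 29.911141
  t = 1.5000: term = 58.706852
  t = 2.0000: term = 96.020367
  t = 2.5000: term = 141.344995
  t = 3.0000: term = 194.193320
  t = 3.5000: term = 254.096592
  t = 4.0000: term = 320.604139
  t = 4.5000: term = 393.282801
  t = 5.0000: term = 22412.012536
Convexity = (1/P) * sum = 23910.332561 / 1022.574412 = 23.382487


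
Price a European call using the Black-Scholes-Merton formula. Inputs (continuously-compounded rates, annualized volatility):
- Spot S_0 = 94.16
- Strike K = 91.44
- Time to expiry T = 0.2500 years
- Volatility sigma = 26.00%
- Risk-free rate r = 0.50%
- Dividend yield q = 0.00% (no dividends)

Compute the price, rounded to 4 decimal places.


Answer: Price = 6.3556

Derivation:
d1 = (ln(S/K) + (r - q + 0.5*sigma^2) * T) / (sigma * sqrt(T)) = 0.30009572
d2 = d1 - sigma * sqrt(T) = 0.17009572
exp(-rT) = 0.99875078; exp(-qT) = 1.00000000
C = S_0 * exp(-qT) * N(d1) - K * exp(-rT) * N(d2)
N(d1) = 0.61794793; N(d2) = 0.56753257
C = 94.1600 * 1.00000000 * 0.61794793 - 91.4400 * 0.99875078 * 0.56753257 = 6.3556


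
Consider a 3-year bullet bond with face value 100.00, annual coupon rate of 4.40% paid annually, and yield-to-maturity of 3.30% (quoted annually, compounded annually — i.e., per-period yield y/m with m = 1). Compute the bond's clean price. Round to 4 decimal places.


Answer: Price = 103.0936

Derivation:
Coupon per period c = face * coupon_rate / m = 4.400000
Periods per year m = 1; per-period yield y/m = 0.033000
Number of cashflows N = 3
Cashflows (t years, CF_t, discount factor 1/(1+y/m)^(m*t), PV):
  t = 1.0000: CF_t = 4.400000, DF = 0.968054, PV = 4.259439
  t = 2.0000: CF_t = 4.400000, DF = 0.937129, PV = 4.123367
  t = 3.0000: CF_t = 104.400000, DF = 0.907192, PV = 94.710806
Price P = sum_t PV_t = 103.093612


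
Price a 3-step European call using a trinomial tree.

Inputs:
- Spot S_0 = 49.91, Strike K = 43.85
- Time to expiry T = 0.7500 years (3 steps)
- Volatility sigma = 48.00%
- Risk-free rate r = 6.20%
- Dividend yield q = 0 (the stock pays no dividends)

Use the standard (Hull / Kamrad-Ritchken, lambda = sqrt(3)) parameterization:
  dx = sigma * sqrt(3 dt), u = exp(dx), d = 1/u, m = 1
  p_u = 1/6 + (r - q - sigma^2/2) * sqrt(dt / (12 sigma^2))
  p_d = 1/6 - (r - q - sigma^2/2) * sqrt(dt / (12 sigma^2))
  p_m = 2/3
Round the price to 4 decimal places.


dt = T/N = 0.250000; dx = sigma*sqrt(3*dt) = 0.415692
u = exp(dx) = 1.515419; d = 1/u = 0.659883
p_u = 0.150669, p_m = 0.666667, p_d = 0.182664
Discount per step: exp(-r*dt) = 0.984620
Stock lattice S(k, j) with j the centered position index:
  k=0: S(0,+0) = 49.9100
  k=1: S(1,-1) = 32.9348; S(1,+0) = 49.9100; S(1,+1) = 75.6346
  k=2: S(2,-2) = 21.7331; S(2,-1) = 32.9348; S(2,+0) = 49.9100; S(2,+1) = 75.6346; S(2,+2) = 114.6181
  k=3: S(3,-3) = 14.3413; S(3,-2) = 21.7331; S(3,-1) = 32.9348; S(3,+0) = 49.9100; S(3,+1) = 75.6346; S(3,+2) = 114.6181; S(3,+3) = 173.6945
Terminal payoffs V(N, j) = max(S_T - K, 0):
  V(3,-3) = 0.000000; V(3,-2) = 0.000000; V(3,-1) = 0.000000; V(3,+0) = 6.060000; V(3,+1) = 31.784579; V(3,+2) = 70.768104; V(3,+3) = 129.844492
Backward induction: V(k, j) = exp(-r*dt) * [p_u * V(k+1, j+1) + p_m * V(k+1, j) + p_d * V(k+1, j-1)]
  V(2,-2) = exp(-r*dt) * [p_u*0.000000 + p_m*0.000000 + p_d*0.000000] = 0.000000
  V(2,-1) = exp(-r*dt) * [p_u*6.060000 + p_m*0.000000 + p_d*0.000000] = 0.899012
  V(2,+0) = exp(-r*dt) * [p_u*31.784579 + p_m*6.060000 + p_d*0.000000] = 8.693165
  V(2,+1) = exp(-r*dt) * [p_u*70.768104 + p_m*31.784579 + p_d*6.060000] = 32.452312
  V(2,+2) = exp(-r*dt) * [p_u*129.844492 + p_m*70.768104 + p_d*31.784579] = 71.432383
  V(1,-1) = exp(-r*dt) * [p_u*8.693165 + p_m*0.899012 + p_d*0.000000] = 1.879771
  V(1,+0) = exp(-r*dt) * [p_u*32.452312 + p_m*8.693165 + p_d*0.899012] = 10.682360
  V(1,+1) = exp(-r*dt) * [p_u*71.432383 + p_m*32.452312 + p_d*8.693165] = 33.462754
  V(0,+0) = exp(-r*dt) * [p_u*33.462754 + p_m*10.682360 + p_d*1.879771] = 12.314388

Answer: Price = V(0,0) = 12.3144


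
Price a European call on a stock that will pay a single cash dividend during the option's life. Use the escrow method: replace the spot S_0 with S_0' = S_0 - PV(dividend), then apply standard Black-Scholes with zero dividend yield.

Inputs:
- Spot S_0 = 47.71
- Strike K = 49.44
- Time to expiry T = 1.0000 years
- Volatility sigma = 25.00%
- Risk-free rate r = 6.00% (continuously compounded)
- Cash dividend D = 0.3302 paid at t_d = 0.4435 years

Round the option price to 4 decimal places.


PV(D) = D * exp(-r * t_d) = 0.3302 * 0.97374093 = 0.32152925
S_0' = S_0 - PV(D) = 47.7100 - 0.32152925 = 47.38847075
d1 = (ln(S_0'/K) + (r + sigma^2/2)*T) / (sigma*sqrt(T)) = 0.19547661
d2 = d1 - sigma*sqrt(T) = -0.05452339
exp(-rT) = 0.94176453
N(d1) = 0.57749008; N(d2) = 0.47825909
C = S_0' * N(d1) - K * exp(-rT) * N(d2) = 47.38847075 * 0.57749008 - 49.4400 * 0.94176453 * 0.47825909 = 5.0982

Answer: Price = 5.0982


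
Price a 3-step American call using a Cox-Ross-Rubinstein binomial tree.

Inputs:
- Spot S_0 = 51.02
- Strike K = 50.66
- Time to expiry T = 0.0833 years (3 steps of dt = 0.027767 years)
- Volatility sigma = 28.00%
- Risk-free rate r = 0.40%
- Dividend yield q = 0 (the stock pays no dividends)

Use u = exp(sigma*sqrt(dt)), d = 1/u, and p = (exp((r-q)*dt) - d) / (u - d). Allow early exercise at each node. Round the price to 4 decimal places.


Answer: Price = V(0,0) = 1.9672

Derivation:
dt = T/N = 0.027767
u = exp(sigma*sqrt(dt)) = 1.047763; d = 1/u = 0.954414
p = (exp((r-q)*dt) - d) / (u - d) = 0.489528
Discount per step: exp(-r*dt) = 0.999889
Stock lattice S(k, i) with i counting down-moves:
  k=0: S(0,0) = 51.0200
  k=1: S(1,0) = 53.4569; S(1,1) = 48.6942
  k=2: S(2,0) = 56.0101; S(2,1) = 51.0200; S(2,2) = 46.4745
  k=3: S(3,0) = 58.6853; S(3,1) = 53.4569; S(3,2) = 48.6942; S(3,3) = 44.3559
Terminal payoffs V(N, i) = max(S_T - K, 0):
  V(3,0) = 8.025326; V(3,1) = 2.796864; V(3,2) = 0.000000; V(3,3) = 0.000000
Backward induction: V(k, i) = exp(-r*dt) * [p * V(k+1, i) + (1-p) * V(k+1, i+1)]; then take max(V_cont, immediate exercise) for American.
  V(2,0) = exp(-r*dt) * [p*8.025326 + (1-p)*2.796864] = 5.355746; exercise = 5.350119; V(2,0) = max -> 5.355746
  V(2,1) = exp(-r*dt) * [p*2.796864 + (1-p)*0.000000] = 1.368990; exercise = 0.360000; V(2,1) = max -> 1.368990
  V(2,2) = exp(-r*dt) * [p*0.000000 + (1-p)*0.000000] = 0.000000; exercise = 0.000000; V(2,2) = max -> 0.000000
  V(1,0) = exp(-r*dt) * [p*5.355746 + (1-p)*1.368990] = 3.320248; exercise = 2.796864; V(1,0) = max -> 3.320248
  V(1,1) = exp(-r*dt) * [p*1.368990 + (1-p)*0.000000] = 0.670084; exercise = 0.000000; V(1,1) = max -> 0.670084
  V(0,0) = exp(-r*dt) * [p*3.320248 + (1-p)*0.670084] = 1.967194; exercise = 0.360000; V(0,0) = max -> 1.967194


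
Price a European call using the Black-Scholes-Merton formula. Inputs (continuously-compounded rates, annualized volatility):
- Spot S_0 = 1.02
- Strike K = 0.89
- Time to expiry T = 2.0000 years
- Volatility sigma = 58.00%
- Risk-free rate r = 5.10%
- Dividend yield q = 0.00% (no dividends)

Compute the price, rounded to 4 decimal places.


Answer: Price = 0.4098

Derivation:
d1 = (ln(S/K) + (r - q + 0.5*sigma^2) * T) / (sigma * sqrt(T)) = 0.70068972
d2 = d1 - sigma * sqrt(T) = -0.11955415
exp(-rT) = 0.90302955; exp(-qT) = 1.00000000
C = S_0 * exp(-qT) * N(d1) - K * exp(-rT) * N(d2)
N(d1) = 0.75825166; N(d2) = 0.45241817
C = 1.0200 * 1.00000000 * 0.75825166 - 0.8900 * 0.90302955 * 0.45241817 = 0.4098


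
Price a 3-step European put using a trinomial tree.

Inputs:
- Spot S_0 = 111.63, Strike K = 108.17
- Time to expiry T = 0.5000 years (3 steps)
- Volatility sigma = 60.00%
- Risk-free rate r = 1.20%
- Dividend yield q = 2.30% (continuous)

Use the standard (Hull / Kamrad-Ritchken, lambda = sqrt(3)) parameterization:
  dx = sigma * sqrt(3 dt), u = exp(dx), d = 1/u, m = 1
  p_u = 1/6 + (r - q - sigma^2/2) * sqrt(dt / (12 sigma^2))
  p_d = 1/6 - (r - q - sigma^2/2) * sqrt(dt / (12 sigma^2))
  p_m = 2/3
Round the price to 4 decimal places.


dt = T/N = 0.166667; dx = sigma*sqrt(3*dt) = 0.424264
u = exp(dx) = 1.528465; d = 1/u = 0.654251
p_u = 0.129151, p_m = 0.666667, p_d = 0.204183
Discount per step: exp(-r*dt) = 0.998002
Stock lattice S(k, j) with j the centered position index:
  k=0: S(0,+0) = 111.6300
  k=1: S(1,-1) = 73.0340; S(1,+0) = 111.6300; S(1,+1) = 170.6226
  k=2: S(2,-2) = 47.7826; S(2,-1) = 73.0340; S(2,+0) = 111.6300; S(2,+1) = 170.6226; S(2,+2) = 260.7906
  k=3: S(3,-3) = 31.2618; S(3,-2) = 47.7826; S(3,-1) = 73.0340; S(3,+0) = 111.6300; S(3,+1) = 170.6226; S(3,+2) = 260.7906; S(3,+3) = 398.6094
Terminal payoffs V(N, j) = max(K - S_T, 0):
  V(3,-3) = 76.908177; V(3,-2) = 60.387393; V(3,-1) = 35.135951; V(3,+0) = 0.000000; V(3,+1) = 0.000000; V(3,+2) = 0.000000; V(3,+3) = 0.000000
Backward induction: V(k, j) = exp(-r*dt) * [p_u * V(k+1, j+1) + p_m * V(k+1, j) + p_d * V(k+1, j-1)]
  V(2,-2) = exp(-r*dt) * [p_u*35.135951 + p_m*60.387393 + p_d*76.908177] = 60.378530
  V(2,-1) = exp(-r*dt) * [p_u*0.000000 + p_m*35.135951 + p_d*60.387393] = 35.682586
  V(2,+0) = exp(-r*dt) * [p_u*0.000000 + p_m*0.000000 + p_d*35.135951] = 7.159816
  V(2,+1) = exp(-r*dt) * [p_u*0.000000 + p_m*0.000000 + p_d*0.000000] = 0.000000
  V(2,+2) = exp(-r*dt) * [p_u*0.000000 + p_m*0.000000 + p_d*0.000000] = 0.000000
  V(1,-1) = exp(-r*dt) * [p_u*7.159816 + p_m*35.682586 + p_d*60.378530] = 36.967323
  V(1,+0) = exp(-r*dt) * [p_u*0.000000 + p_m*7.159816 + p_d*35.682586] = 12.034880
  V(1,+1) = exp(-r*dt) * [p_u*0.000000 + p_m*0.000000 + p_d*7.159816] = 1.458989
  V(0,+0) = exp(-r*dt) * [p_u*1.458989 + p_m*12.034880 + p_d*36.967323] = 15.728280

Answer: Price = V(0,0) = 15.7283
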